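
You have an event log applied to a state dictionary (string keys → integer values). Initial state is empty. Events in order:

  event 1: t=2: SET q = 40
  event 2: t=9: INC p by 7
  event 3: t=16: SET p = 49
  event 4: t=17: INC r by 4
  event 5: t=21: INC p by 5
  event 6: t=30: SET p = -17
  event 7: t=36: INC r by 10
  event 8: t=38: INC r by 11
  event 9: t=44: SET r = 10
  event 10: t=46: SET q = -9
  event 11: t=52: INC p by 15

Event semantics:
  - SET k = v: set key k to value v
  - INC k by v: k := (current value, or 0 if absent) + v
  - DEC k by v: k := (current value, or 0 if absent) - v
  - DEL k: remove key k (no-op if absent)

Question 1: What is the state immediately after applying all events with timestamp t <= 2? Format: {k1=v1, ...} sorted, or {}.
Apply events with t <= 2 (1 events):
  after event 1 (t=2: SET q = 40): {q=40}

Answer: {q=40}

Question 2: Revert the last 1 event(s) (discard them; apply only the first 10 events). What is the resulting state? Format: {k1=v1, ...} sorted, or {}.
Keep first 10 events (discard last 1):
  after event 1 (t=2: SET q = 40): {q=40}
  after event 2 (t=9: INC p by 7): {p=7, q=40}
  after event 3 (t=16: SET p = 49): {p=49, q=40}
  after event 4 (t=17: INC r by 4): {p=49, q=40, r=4}
  after event 5 (t=21: INC p by 5): {p=54, q=40, r=4}
  after event 6 (t=30: SET p = -17): {p=-17, q=40, r=4}
  after event 7 (t=36: INC r by 10): {p=-17, q=40, r=14}
  after event 8 (t=38: INC r by 11): {p=-17, q=40, r=25}
  after event 9 (t=44: SET r = 10): {p=-17, q=40, r=10}
  after event 10 (t=46: SET q = -9): {p=-17, q=-9, r=10}

Answer: {p=-17, q=-9, r=10}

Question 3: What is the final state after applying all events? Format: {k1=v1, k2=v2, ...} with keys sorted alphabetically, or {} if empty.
  after event 1 (t=2: SET q = 40): {q=40}
  after event 2 (t=9: INC p by 7): {p=7, q=40}
  after event 3 (t=16: SET p = 49): {p=49, q=40}
  after event 4 (t=17: INC r by 4): {p=49, q=40, r=4}
  after event 5 (t=21: INC p by 5): {p=54, q=40, r=4}
  after event 6 (t=30: SET p = -17): {p=-17, q=40, r=4}
  after event 7 (t=36: INC r by 10): {p=-17, q=40, r=14}
  after event 8 (t=38: INC r by 11): {p=-17, q=40, r=25}
  after event 9 (t=44: SET r = 10): {p=-17, q=40, r=10}
  after event 10 (t=46: SET q = -9): {p=-17, q=-9, r=10}
  after event 11 (t=52: INC p by 15): {p=-2, q=-9, r=10}

Answer: {p=-2, q=-9, r=10}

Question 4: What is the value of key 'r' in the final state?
Track key 'r' through all 11 events:
  event 1 (t=2: SET q = 40): r unchanged
  event 2 (t=9: INC p by 7): r unchanged
  event 3 (t=16: SET p = 49): r unchanged
  event 4 (t=17: INC r by 4): r (absent) -> 4
  event 5 (t=21: INC p by 5): r unchanged
  event 6 (t=30: SET p = -17): r unchanged
  event 7 (t=36: INC r by 10): r 4 -> 14
  event 8 (t=38: INC r by 11): r 14 -> 25
  event 9 (t=44: SET r = 10): r 25 -> 10
  event 10 (t=46: SET q = -9): r unchanged
  event 11 (t=52: INC p by 15): r unchanged
Final: r = 10

Answer: 10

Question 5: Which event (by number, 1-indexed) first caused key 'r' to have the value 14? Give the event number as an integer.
Looking for first event where r becomes 14:
  event 4: r = 4
  event 5: r = 4
  event 6: r = 4
  event 7: r 4 -> 14  <-- first match

Answer: 7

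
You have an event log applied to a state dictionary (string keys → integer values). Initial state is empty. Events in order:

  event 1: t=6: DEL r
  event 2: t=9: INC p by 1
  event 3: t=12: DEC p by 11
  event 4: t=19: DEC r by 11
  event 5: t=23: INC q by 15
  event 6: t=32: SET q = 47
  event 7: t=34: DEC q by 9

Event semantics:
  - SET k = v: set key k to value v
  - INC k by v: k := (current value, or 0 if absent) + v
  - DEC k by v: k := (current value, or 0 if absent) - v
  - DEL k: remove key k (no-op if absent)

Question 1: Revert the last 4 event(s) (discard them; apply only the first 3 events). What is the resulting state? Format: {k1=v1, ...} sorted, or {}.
Answer: {p=-10}

Derivation:
Keep first 3 events (discard last 4):
  after event 1 (t=6: DEL r): {}
  after event 2 (t=9: INC p by 1): {p=1}
  after event 3 (t=12: DEC p by 11): {p=-10}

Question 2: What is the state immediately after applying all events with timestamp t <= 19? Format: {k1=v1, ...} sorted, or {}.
Answer: {p=-10, r=-11}

Derivation:
Apply events with t <= 19 (4 events):
  after event 1 (t=6: DEL r): {}
  after event 2 (t=9: INC p by 1): {p=1}
  after event 3 (t=12: DEC p by 11): {p=-10}
  after event 4 (t=19: DEC r by 11): {p=-10, r=-11}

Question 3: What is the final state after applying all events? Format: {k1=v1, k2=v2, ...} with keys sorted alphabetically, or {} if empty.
  after event 1 (t=6: DEL r): {}
  after event 2 (t=9: INC p by 1): {p=1}
  after event 3 (t=12: DEC p by 11): {p=-10}
  after event 4 (t=19: DEC r by 11): {p=-10, r=-11}
  after event 5 (t=23: INC q by 15): {p=-10, q=15, r=-11}
  after event 6 (t=32: SET q = 47): {p=-10, q=47, r=-11}
  after event 7 (t=34: DEC q by 9): {p=-10, q=38, r=-11}

Answer: {p=-10, q=38, r=-11}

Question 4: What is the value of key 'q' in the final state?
Answer: 38

Derivation:
Track key 'q' through all 7 events:
  event 1 (t=6: DEL r): q unchanged
  event 2 (t=9: INC p by 1): q unchanged
  event 3 (t=12: DEC p by 11): q unchanged
  event 4 (t=19: DEC r by 11): q unchanged
  event 5 (t=23: INC q by 15): q (absent) -> 15
  event 6 (t=32: SET q = 47): q 15 -> 47
  event 7 (t=34: DEC q by 9): q 47 -> 38
Final: q = 38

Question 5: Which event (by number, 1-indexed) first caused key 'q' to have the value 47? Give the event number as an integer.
Looking for first event where q becomes 47:
  event 5: q = 15
  event 6: q 15 -> 47  <-- first match

Answer: 6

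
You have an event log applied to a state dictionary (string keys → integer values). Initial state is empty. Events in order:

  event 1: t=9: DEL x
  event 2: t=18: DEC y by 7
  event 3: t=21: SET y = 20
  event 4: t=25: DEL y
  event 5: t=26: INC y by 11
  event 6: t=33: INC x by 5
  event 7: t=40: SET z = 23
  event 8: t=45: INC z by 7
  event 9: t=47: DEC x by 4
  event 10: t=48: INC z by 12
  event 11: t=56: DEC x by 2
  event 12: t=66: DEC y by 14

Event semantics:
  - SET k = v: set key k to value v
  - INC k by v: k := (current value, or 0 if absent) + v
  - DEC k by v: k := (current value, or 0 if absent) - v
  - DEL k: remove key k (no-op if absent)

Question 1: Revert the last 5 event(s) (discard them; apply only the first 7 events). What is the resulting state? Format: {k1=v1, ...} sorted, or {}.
Answer: {x=5, y=11, z=23}

Derivation:
Keep first 7 events (discard last 5):
  after event 1 (t=9: DEL x): {}
  after event 2 (t=18: DEC y by 7): {y=-7}
  after event 3 (t=21: SET y = 20): {y=20}
  after event 4 (t=25: DEL y): {}
  after event 5 (t=26: INC y by 11): {y=11}
  after event 6 (t=33: INC x by 5): {x=5, y=11}
  after event 7 (t=40: SET z = 23): {x=5, y=11, z=23}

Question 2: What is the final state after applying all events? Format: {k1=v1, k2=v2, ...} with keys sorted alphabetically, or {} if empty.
Answer: {x=-1, y=-3, z=42}

Derivation:
  after event 1 (t=9: DEL x): {}
  after event 2 (t=18: DEC y by 7): {y=-7}
  after event 3 (t=21: SET y = 20): {y=20}
  after event 4 (t=25: DEL y): {}
  after event 5 (t=26: INC y by 11): {y=11}
  after event 6 (t=33: INC x by 5): {x=5, y=11}
  after event 7 (t=40: SET z = 23): {x=5, y=11, z=23}
  after event 8 (t=45: INC z by 7): {x=5, y=11, z=30}
  after event 9 (t=47: DEC x by 4): {x=1, y=11, z=30}
  after event 10 (t=48: INC z by 12): {x=1, y=11, z=42}
  after event 11 (t=56: DEC x by 2): {x=-1, y=11, z=42}
  after event 12 (t=66: DEC y by 14): {x=-1, y=-3, z=42}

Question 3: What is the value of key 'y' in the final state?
Track key 'y' through all 12 events:
  event 1 (t=9: DEL x): y unchanged
  event 2 (t=18: DEC y by 7): y (absent) -> -7
  event 3 (t=21: SET y = 20): y -7 -> 20
  event 4 (t=25: DEL y): y 20 -> (absent)
  event 5 (t=26: INC y by 11): y (absent) -> 11
  event 6 (t=33: INC x by 5): y unchanged
  event 7 (t=40: SET z = 23): y unchanged
  event 8 (t=45: INC z by 7): y unchanged
  event 9 (t=47: DEC x by 4): y unchanged
  event 10 (t=48: INC z by 12): y unchanged
  event 11 (t=56: DEC x by 2): y unchanged
  event 12 (t=66: DEC y by 14): y 11 -> -3
Final: y = -3

Answer: -3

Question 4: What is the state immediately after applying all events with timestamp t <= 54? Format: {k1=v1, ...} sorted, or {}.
Answer: {x=1, y=11, z=42}

Derivation:
Apply events with t <= 54 (10 events):
  after event 1 (t=9: DEL x): {}
  after event 2 (t=18: DEC y by 7): {y=-7}
  after event 3 (t=21: SET y = 20): {y=20}
  after event 4 (t=25: DEL y): {}
  after event 5 (t=26: INC y by 11): {y=11}
  after event 6 (t=33: INC x by 5): {x=5, y=11}
  after event 7 (t=40: SET z = 23): {x=5, y=11, z=23}
  after event 8 (t=45: INC z by 7): {x=5, y=11, z=30}
  after event 9 (t=47: DEC x by 4): {x=1, y=11, z=30}
  after event 10 (t=48: INC z by 12): {x=1, y=11, z=42}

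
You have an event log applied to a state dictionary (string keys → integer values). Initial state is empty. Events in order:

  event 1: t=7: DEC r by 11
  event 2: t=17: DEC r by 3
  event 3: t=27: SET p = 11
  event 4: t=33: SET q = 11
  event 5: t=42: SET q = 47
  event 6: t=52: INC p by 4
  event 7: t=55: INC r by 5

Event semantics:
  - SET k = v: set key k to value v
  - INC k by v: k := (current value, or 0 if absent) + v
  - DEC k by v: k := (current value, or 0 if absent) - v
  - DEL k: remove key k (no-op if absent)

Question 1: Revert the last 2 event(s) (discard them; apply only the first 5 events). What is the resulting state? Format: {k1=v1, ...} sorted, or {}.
Keep first 5 events (discard last 2):
  after event 1 (t=7: DEC r by 11): {r=-11}
  after event 2 (t=17: DEC r by 3): {r=-14}
  after event 3 (t=27: SET p = 11): {p=11, r=-14}
  after event 4 (t=33: SET q = 11): {p=11, q=11, r=-14}
  after event 5 (t=42: SET q = 47): {p=11, q=47, r=-14}

Answer: {p=11, q=47, r=-14}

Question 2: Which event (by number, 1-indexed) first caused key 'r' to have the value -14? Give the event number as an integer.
Looking for first event where r becomes -14:
  event 1: r = -11
  event 2: r -11 -> -14  <-- first match

Answer: 2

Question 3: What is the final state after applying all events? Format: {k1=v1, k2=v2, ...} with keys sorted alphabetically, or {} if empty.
Answer: {p=15, q=47, r=-9}

Derivation:
  after event 1 (t=7: DEC r by 11): {r=-11}
  after event 2 (t=17: DEC r by 3): {r=-14}
  after event 3 (t=27: SET p = 11): {p=11, r=-14}
  after event 4 (t=33: SET q = 11): {p=11, q=11, r=-14}
  after event 5 (t=42: SET q = 47): {p=11, q=47, r=-14}
  after event 6 (t=52: INC p by 4): {p=15, q=47, r=-14}
  after event 7 (t=55: INC r by 5): {p=15, q=47, r=-9}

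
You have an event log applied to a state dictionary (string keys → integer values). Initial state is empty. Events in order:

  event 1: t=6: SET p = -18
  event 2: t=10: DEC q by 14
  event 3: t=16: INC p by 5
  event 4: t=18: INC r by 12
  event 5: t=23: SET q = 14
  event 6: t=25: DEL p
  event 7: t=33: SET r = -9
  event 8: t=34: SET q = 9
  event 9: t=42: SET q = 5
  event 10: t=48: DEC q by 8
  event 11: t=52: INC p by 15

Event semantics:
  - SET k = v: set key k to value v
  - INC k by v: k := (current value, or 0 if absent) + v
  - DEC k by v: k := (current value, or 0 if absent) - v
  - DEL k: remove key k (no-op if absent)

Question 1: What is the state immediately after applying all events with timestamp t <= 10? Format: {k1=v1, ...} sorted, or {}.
Apply events with t <= 10 (2 events):
  after event 1 (t=6: SET p = -18): {p=-18}
  after event 2 (t=10: DEC q by 14): {p=-18, q=-14}

Answer: {p=-18, q=-14}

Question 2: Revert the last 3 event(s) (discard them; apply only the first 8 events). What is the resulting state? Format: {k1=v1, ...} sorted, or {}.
Answer: {q=9, r=-9}

Derivation:
Keep first 8 events (discard last 3):
  after event 1 (t=6: SET p = -18): {p=-18}
  after event 2 (t=10: DEC q by 14): {p=-18, q=-14}
  after event 3 (t=16: INC p by 5): {p=-13, q=-14}
  after event 4 (t=18: INC r by 12): {p=-13, q=-14, r=12}
  after event 5 (t=23: SET q = 14): {p=-13, q=14, r=12}
  after event 6 (t=25: DEL p): {q=14, r=12}
  after event 7 (t=33: SET r = -9): {q=14, r=-9}
  after event 8 (t=34: SET q = 9): {q=9, r=-9}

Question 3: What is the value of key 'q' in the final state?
Track key 'q' through all 11 events:
  event 1 (t=6: SET p = -18): q unchanged
  event 2 (t=10: DEC q by 14): q (absent) -> -14
  event 3 (t=16: INC p by 5): q unchanged
  event 4 (t=18: INC r by 12): q unchanged
  event 5 (t=23: SET q = 14): q -14 -> 14
  event 6 (t=25: DEL p): q unchanged
  event 7 (t=33: SET r = -9): q unchanged
  event 8 (t=34: SET q = 9): q 14 -> 9
  event 9 (t=42: SET q = 5): q 9 -> 5
  event 10 (t=48: DEC q by 8): q 5 -> -3
  event 11 (t=52: INC p by 15): q unchanged
Final: q = -3

Answer: -3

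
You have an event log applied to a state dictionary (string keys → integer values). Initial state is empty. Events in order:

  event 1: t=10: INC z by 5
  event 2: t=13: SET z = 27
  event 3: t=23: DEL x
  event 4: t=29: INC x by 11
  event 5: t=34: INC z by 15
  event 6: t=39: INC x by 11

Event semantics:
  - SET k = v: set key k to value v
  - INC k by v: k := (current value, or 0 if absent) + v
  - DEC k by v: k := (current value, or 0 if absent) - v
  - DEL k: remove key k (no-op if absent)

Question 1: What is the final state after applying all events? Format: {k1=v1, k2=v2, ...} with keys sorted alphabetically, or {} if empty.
  after event 1 (t=10: INC z by 5): {z=5}
  after event 2 (t=13: SET z = 27): {z=27}
  after event 3 (t=23: DEL x): {z=27}
  after event 4 (t=29: INC x by 11): {x=11, z=27}
  after event 5 (t=34: INC z by 15): {x=11, z=42}
  after event 6 (t=39: INC x by 11): {x=22, z=42}

Answer: {x=22, z=42}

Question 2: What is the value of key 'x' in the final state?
Answer: 22

Derivation:
Track key 'x' through all 6 events:
  event 1 (t=10: INC z by 5): x unchanged
  event 2 (t=13: SET z = 27): x unchanged
  event 3 (t=23: DEL x): x (absent) -> (absent)
  event 4 (t=29: INC x by 11): x (absent) -> 11
  event 5 (t=34: INC z by 15): x unchanged
  event 6 (t=39: INC x by 11): x 11 -> 22
Final: x = 22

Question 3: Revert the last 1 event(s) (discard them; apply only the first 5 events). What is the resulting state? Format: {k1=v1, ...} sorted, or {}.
Keep first 5 events (discard last 1):
  after event 1 (t=10: INC z by 5): {z=5}
  after event 2 (t=13: SET z = 27): {z=27}
  after event 3 (t=23: DEL x): {z=27}
  after event 4 (t=29: INC x by 11): {x=11, z=27}
  after event 5 (t=34: INC z by 15): {x=11, z=42}

Answer: {x=11, z=42}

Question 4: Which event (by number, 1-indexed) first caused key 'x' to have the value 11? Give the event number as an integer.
Looking for first event where x becomes 11:
  event 4: x (absent) -> 11  <-- first match

Answer: 4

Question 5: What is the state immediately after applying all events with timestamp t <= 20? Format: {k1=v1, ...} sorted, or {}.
Apply events with t <= 20 (2 events):
  after event 1 (t=10: INC z by 5): {z=5}
  after event 2 (t=13: SET z = 27): {z=27}

Answer: {z=27}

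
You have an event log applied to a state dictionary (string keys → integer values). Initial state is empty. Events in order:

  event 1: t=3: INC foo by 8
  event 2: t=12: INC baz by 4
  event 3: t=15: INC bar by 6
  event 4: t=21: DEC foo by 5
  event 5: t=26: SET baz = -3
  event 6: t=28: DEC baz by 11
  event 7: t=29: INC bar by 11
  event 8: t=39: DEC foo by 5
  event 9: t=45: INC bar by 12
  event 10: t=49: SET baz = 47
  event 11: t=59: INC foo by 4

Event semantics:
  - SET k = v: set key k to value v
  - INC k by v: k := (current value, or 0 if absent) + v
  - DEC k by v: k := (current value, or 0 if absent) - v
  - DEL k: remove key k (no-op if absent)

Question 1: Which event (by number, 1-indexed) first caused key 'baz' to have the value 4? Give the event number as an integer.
Looking for first event where baz becomes 4:
  event 2: baz (absent) -> 4  <-- first match

Answer: 2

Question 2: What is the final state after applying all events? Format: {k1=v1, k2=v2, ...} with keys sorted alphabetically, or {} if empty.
Answer: {bar=29, baz=47, foo=2}

Derivation:
  after event 1 (t=3: INC foo by 8): {foo=8}
  after event 2 (t=12: INC baz by 4): {baz=4, foo=8}
  after event 3 (t=15: INC bar by 6): {bar=6, baz=4, foo=8}
  after event 4 (t=21: DEC foo by 5): {bar=6, baz=4, foo=3}
  after event 5 (t=26: SET baz = -3): {bar=6, baz=-3, foo=3}
  after event 6 (t=28: DEC baz by 11): {bar=6, baz=-14, foo=3}
  after event 7 (t=29: INC bar by 11): {bar=17, baz=-14, foo=3}
  after event 8 (t=39: DEC foo by 5): {bar=17, baz=-14, foo=-2}
  after event 9 (t=45: INC bar by 12): {bar=29, baz=-14, foo=-2}
  after event 10 (t=49: SET baz = 47): {bar=29, baz=47, foo=-2}
  after event 11 (t=59: INC foo by 4): {bar=29, baz=47, foo=2}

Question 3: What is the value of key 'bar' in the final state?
Track key 'bar' through all 11 events:
  event 1 (t=3: INC foo by 8): bar unchanged
  event 2 (t=12: INC baz by 4): bar unchanged
  event 3 (t=15: INC bar by 6): bar (absent) -> 6
  event 4 (t=21: DEC foo by 5): bar unchanged
  event 5 (t=26: SET baz = -3): bar unchanged
  event 6 (t=28: DEC baz by 11): bar unchanged
  event 7 (t=29: INC bar by 11): bar 6 -> 17
  event 8 (t=39: DEC foo by 5): bar unchanged
  event 9 (t=45: INC bar by 12): bar 17 -> 29
  event 10 (t=49: SET baz = 47): bar unchanged
  event 11 (t=59: INC foo by 4): bar unchanged
Final: bar = 29

Answer: 29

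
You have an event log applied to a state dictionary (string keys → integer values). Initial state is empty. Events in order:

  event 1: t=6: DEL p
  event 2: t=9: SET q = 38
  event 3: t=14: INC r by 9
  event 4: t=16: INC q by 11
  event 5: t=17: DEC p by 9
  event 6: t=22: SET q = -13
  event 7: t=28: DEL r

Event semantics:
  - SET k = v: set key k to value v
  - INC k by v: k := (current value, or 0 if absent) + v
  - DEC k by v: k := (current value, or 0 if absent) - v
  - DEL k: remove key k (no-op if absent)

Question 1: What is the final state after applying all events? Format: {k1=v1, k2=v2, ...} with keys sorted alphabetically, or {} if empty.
Answer: {p=-9, q=-13}

Derivation:
  after event 1 (t=6: DEL p): {}
  after event 2 (t=9: SET q = 38): {q=38}
  after event 3 (t=14: INC r by 9): {q=38, r=9}
  after event 4 (t=16: INC q by 11): {q=49, r=9}
  after event 5 (t=17: DEC p by 9): {p=-9, q=49, r=9}
  after event 6 (t=22: SET q = -13): {p=-9, q=-13, r=9}
  after event 7 (t=28: DEL r): {p=-9, q=-13}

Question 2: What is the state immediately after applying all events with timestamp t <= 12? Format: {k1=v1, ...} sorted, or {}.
Apply events with t <= 12 (2 events):
  after event 1 (t=6: DEL p): {}
  after event 2 (t=9: SET q = 38): {q=38}

Answer: {q=38}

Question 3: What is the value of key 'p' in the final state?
Answer: -9

Derivation:
Track key 'p' through all 7 events:
  event 1 (t=6: DEL p): p (absent) -> (absent)
  event 2 (t=9: SET q = 38): p unchanged
  event 3 (t=14: INC r by 9): p unchanged
  event 4 (t=16: INC q by 11): p unchanged
  event 5 (t=17: DEC p by 9): p (absent) -> -9
  event 6 (t=22: SET q = -13): p unchanged
  event 7 (t=28: DEL r): p unchanged
Final: p = -9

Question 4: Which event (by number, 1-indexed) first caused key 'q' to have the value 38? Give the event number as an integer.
Looking for first event where q becomes 38:
  event 2: q (absent) -> 38  <-- first match

Answer: 2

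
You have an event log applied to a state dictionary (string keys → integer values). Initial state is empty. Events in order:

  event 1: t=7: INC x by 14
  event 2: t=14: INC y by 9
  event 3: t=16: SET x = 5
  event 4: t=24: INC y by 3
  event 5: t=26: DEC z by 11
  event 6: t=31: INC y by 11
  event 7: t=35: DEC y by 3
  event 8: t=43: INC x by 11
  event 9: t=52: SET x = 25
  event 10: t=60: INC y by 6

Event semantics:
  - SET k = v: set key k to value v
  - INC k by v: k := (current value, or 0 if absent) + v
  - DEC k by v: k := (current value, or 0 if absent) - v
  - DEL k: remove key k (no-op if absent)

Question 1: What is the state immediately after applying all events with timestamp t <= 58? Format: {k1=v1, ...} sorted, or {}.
Apply events with t <= 58 (9 events):
  after event 1 (t=7: INC x by 14): {x=14}
  after event 2 (t=14: INC y by 9): {x=14, y=9}
  after event 3 (t=16: SET x = 5): {x=5, y=9}
  after event 4 (t=24: INC y by 3): {x=5, y=12}
  after event 5 (t=26: DEC z by 11): {x=5, y=12, z=-11}
  after event 6 (t=31: INC y by 11): {x=5, y=23, z=-11}
  after event 7 (t=35: DEC y by 3): {x=5, y=20, z=-11}
  after event 8 (t=43: INC x by 11): {x=16, y=20, z=-11}
  after event 9 (t=52: SET x = 25): {x=25, y=20, z=-11}

Answer: {x=25, y=20, z=-11}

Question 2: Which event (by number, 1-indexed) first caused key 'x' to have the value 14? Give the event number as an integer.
Looking for first event where x becomes 14:
  event 1: x (absent) -> 14  <-- first match

Answer: 1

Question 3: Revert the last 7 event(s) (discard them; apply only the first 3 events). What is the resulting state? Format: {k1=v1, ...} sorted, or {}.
Keep first 3 events (discard last 7):
  after event 1 (t=7: INC x by 14): {x=14}
  after event 2 (t=14: INC y by 9): {x=14, y=9}
  after event 3 (t=16: SET x = 5): {x=5, y=9}

Answer: {x=5, y=9}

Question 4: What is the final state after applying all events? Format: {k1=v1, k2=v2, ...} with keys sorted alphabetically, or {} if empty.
Answer: {x=25, y=26, z=-11}

Derivation:
  after event 1 (t=7: INC x by 14): {x=14}
  after event 2 (t=14: INC y by 9): {x=14, y=9}
  after event 3 (t=16: SET x = 5): {x=5, y=9}
  after event 4 (t=24: INC y by 3): {x=5, y=12}
  after event 5 (t=26: DEC z by 11): {x=5, y=12, z=-11}
  after event 6 (t=31: INC y by 11): {x=5, y=23, z=-11}
  after event 7 (t=35: DEC y by 3): {x=5, y=20, z=-11}
  after event 8 (t=43: INC x by 11): {x=16, y=20, z=-11}
  after event 9 (t=52: SET x = 25): {x=25, y=20, z=-11}
  after event 10 (t=60: INC y by 6): {x=25, y=26, z=-11}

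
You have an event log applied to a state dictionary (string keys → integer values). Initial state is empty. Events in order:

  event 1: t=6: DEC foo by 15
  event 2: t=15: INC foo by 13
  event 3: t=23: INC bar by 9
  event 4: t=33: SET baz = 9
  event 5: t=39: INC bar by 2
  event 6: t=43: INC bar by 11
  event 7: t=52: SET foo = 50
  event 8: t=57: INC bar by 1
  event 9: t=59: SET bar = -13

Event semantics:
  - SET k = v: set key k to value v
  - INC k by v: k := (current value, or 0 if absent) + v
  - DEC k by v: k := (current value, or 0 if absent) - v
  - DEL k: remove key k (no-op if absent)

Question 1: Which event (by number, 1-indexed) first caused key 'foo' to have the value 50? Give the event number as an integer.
Answer: 7

Derivation:
Looking for first event where foo becomes 50:
  event 1: foo = -15
  event 2: foo = -2
  event 3: foo = -2
  event 4: foo = -2
  event 5: foo = -2
  event 6: foo = -2
  event 7: foo -2 -> 50  <-- first match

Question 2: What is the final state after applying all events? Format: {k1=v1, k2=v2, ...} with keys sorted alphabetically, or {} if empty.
Answer: {bar=-13, baz=9, foo=50}

Derivation:
  after event 1 (t=6: DEC foo by 15): {foo=-15}
  after event 2 (t=15: INC foo by 13): {foo=-2}
  after event 3 (t=23: INC bar by 9): {bar=9, foo=-2}
  after event 4 (t=33: SET baz = 9): {bar=9, baz=9, foo=-2}
  after event 5 (t=39: INC bar by 2): {bar=11, baz=9, foo=-2}
  after event 6 (t=43: INC bar by 11): {bar=22, baz=9, foo=-2}
  after event 7 (t=52: SET foo = 50): {bar=22, baz=9, foo=50}
  after event 8 (t=57: INC bar by 1): {bar=23, baz=9, foo=50}
  after event 9 (t=59: SET bar = -13): {bar=-13, baz=9, foo=50}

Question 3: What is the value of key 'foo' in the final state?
Track key 'foo' through all 9 events:
  event 1 (t=6: DEC foo by 15): foo (absent) -> -15
  event 2 (t=15: INC foo by 13): foo -15 -> -2
  event 3 (t=23: INC bar by 9): foo unchanged
  event 4 (t=33: SET baz = 9): foo unchanged
  event 5 (t=39: INC bar by 2): foo unchanged
  event 6 (t=43: INC bar by 11): foo unchanged
  event 7 (t=52: SET foo = 50): foo -2 -> 50
  event 8 (t=57: INC bar by 1): foo unchanged
  event 9 (t=59: SET bar = -13): foo unchanged
Final: foo = 50

Answer: 50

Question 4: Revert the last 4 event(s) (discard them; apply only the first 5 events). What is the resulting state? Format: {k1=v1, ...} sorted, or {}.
Keep first 5 events (discard last 4):
  after event 1 (t=6: DEC foo by 15): {foo=-15}
  after event 2 (t=15: INC foo by 13): {foo=-2}
  after event 3 (t=23: INC bar by 9): {bar=9, foo=-2}
  after event 4 (t=33: SET baz = 9): {bar=9, baz=9, foo=-2}
  after event 5 (t=39: INC bar by 2): {bar=11, baz=9, foo=-2}

Answer: {bar=11, baz=9, foo=-2}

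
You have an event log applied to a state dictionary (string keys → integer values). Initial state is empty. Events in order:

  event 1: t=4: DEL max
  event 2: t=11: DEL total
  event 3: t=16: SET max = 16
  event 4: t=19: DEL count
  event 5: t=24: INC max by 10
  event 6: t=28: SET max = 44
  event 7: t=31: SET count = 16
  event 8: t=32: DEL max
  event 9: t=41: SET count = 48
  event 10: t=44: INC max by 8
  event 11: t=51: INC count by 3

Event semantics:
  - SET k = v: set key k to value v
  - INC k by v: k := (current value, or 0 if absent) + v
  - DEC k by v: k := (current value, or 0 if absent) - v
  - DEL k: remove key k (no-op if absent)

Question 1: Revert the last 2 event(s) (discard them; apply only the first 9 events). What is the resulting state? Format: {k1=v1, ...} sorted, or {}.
Keep first 9 events (discard last 2):
  after event 1 (t=4: DEL max): {}
  after event 2 (t=11: DEL total): {}
  after event 3 (t=16: SET max = 16): {max=16}
  after event 4 (t=19: DEL count): {max=16}
  after event 5 (t=24: INC max by 10): {max=26}
  after event 6 (t=28: SET max = 44): {max=44}
  after event 7 (t=31: SET count = 16): {count=16, max=44}
  after event 8 (t=32: DEL max): {count=16}
  after event 9 (t=41: SET count = 48): {count=48}

Answer: {count=48}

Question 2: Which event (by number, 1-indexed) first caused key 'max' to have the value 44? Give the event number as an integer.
Answer: 6

Derivation:
Looking for first event where max becomes 44:
  event 3: max = 16
  event 4: max = 16
  event 5: max = 26
  event 6: max 26 -> 44  <-- first match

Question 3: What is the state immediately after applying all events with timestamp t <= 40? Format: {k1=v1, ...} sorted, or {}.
Apply events with t <= 40 (8 events):
  after event 1 (t=4: DEL max): {}
  after event 2 (t=11: DEL total): {}
  after event 3 (t=16: SET max = 16): {max=16}
  after event 4 (t=19: DEL count): {max=16}
  after event 5 (t=24: INC max by 10): {max=26}
  after event 6 (t=28: SET max = 44): {max=44}
  after event 7 (t=31: SET count = 16): {count=16, max=44}
  after event 8 (t=32: DEL max): {count=16}

Answer: {count=16}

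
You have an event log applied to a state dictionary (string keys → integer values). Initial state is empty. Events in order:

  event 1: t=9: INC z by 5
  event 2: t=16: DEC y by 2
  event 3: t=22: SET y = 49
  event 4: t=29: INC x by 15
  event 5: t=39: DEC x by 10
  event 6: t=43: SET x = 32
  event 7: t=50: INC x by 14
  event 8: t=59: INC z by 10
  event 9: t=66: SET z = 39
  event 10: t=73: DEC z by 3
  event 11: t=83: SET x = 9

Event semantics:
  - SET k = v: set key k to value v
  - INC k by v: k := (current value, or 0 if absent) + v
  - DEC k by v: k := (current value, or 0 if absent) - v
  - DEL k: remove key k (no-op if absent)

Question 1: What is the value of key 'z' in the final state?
Track key 'z' through all 11 events:
  event 1 (t=9: INC z by 5): z (absent) -> 5
  event 2 (t=16: DEC y by 2): z unchanged
  event 3 (t=22: SET y = 49): z unchanged
  event 4 (t=29: INC x by 15): z unchanged
  event 5 (t=39: DEC x by 10): z unchanged
  event 6 (t=43: SET x = 32): z unchanged
  event 7 (t=50: INC x by 14): z unchanged
  event 8 (t=59: INC z by 10): z 5 -> 15
  event 9 (t=66: SET z = 39): z 15 -> 39
  event 10 (t=73: DEC z by 3): z 39 -> 36
  event 11 (t=83: SET x = 9): z unchanged
Final: z = 36

Answer: 36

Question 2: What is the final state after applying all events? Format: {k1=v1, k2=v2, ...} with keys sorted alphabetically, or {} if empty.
Answer: {x=9, y=49, z=36}

Derivation:
  after event 1 (t=9: INC z by 5): {z=5}
  after event 2 (t=16: DEC y by 2): {y=-2, z=5}
  after event 3 (t=22: SET y = 49): {y=49, z=5}
  after event 4 (t=29: INC x by 15): {x=15, y=49, z=5}
  after event 5 (t=39: DEC x by 10): {x=5, y=49, z=5}
  after event 6 (t=43: SET x = 32): {x=32, y=49, z=5}
  after event 7 (t=50: INC x by 14): {x=46, y=49, z=5}
  after event 8 (t=59: INC z by 10): {x=46, y=49, z=15}
  after event 9 (t=66: SET z = 39): {x=46, y=49, z=39}
  after event 10 (t=73: DEC z by 3): {x=46, y=49, z=36}
  after event 11 (t=83: SET x = 9): {x=9, y=49, z=36}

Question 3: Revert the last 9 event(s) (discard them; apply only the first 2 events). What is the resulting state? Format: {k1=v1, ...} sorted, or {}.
Answer: {y=-2, z=5}

Derivation:
Keep first 2 events (discard last 9):
  after event 1 (t=9: INC z by 5): {z=5}
  after event 2 (t=16: DEC y by 2): {y=-2, z=5}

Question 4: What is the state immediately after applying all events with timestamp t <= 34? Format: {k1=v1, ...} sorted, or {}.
Answer: {x=15, y=49, z=5}

Derivation:
Apply events with t <= 34 (4 events):
  after event 1 (t=9: INC z by 5): {z=5}
  after event 2 (t=16: DEC y by 2): {y=-2, z=5}
  after event 3 (t=22: SET y = 49): {y=49, z=5}
  after event 4 (t=29: INC x by 15): {x=15, y=49, z=5}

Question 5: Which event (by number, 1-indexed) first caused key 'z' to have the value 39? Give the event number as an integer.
Answer: 9

Derivation:
Looking for first event where z becomes 39:
  event 1: z = 5
  event 2: z = 5
  event 3: z = 5
  event 4: z = 5
  event 5: z = 5
  event 6: z = 5
  event 7: z = 5
  event 8: z = 15
  event 9: z 15 -> 39  <-- first match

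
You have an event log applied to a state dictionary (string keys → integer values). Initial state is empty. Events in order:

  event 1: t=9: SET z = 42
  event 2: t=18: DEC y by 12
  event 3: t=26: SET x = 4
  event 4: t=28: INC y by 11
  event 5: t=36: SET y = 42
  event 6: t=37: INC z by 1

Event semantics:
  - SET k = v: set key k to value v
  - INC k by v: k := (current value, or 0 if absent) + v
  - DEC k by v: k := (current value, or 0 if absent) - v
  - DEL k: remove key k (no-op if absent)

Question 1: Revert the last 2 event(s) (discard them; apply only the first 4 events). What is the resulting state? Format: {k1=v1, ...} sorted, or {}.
Answer: {x=4, y=-1, z=42}

Derivation:
Keep first 4 events (discard last 2):
  after event 1 (t=9: SET z = 42): {z=42}
  after event 2 (t=18: DEC y by 12): {y=-12, z=42}
  after event 3 (t=26: SET x = 4): {x=4, y=-12, z=42}
  after event 4 (t=28: INC y by 11): {x=4, y=-1, z=42}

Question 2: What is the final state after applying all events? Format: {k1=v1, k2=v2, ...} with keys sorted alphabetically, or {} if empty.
  after event 1 (t=9: SET z = 42): {z=42}
  after event 2 (t=18: DEC y by 12): {y=-12, z=42}
  after event 3 (t=26: SET x = 4): {x=4, y=-12, z=42}
  after event 4 (t=28: INC y by 11): {x=4, y=-1, z=42}
  after event 5 (t=36: SET y = 42): {x=4, y=42, z=42}
  after event 6 (t=37: INC z by 1): {x=4, y=42, z=43}

Answer: {x=4, y=42, z=43}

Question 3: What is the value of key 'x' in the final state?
Answer: 4

Derivation:
Track key 'x' through all 6 events:
  event 1 (t=9: SET z = 42): x unchanged
  event 2 (t=18: DEC y by 12): x unchanged
  event 3 (t=26: SET x = 4): x (absent) -> 4
  event 4 (t=28: INC y by 11): x unchanged
  event 5 (t=36: SET y = 42): x unchanged
  event 6 (t=37: INC z by 1): x unchanged
Final: x = 4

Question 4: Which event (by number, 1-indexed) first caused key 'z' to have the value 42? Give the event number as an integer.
Answer: 1

Derivation:
Looking for first event where z becomes 42:
  event 1: z (absent) -> 42  <-- first match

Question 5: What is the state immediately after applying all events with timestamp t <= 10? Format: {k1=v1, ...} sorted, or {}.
Apply events with t <= 10 (1 events):
  after event 1 (t=9: SET z = 42): {z=42}

Answer: {z=42}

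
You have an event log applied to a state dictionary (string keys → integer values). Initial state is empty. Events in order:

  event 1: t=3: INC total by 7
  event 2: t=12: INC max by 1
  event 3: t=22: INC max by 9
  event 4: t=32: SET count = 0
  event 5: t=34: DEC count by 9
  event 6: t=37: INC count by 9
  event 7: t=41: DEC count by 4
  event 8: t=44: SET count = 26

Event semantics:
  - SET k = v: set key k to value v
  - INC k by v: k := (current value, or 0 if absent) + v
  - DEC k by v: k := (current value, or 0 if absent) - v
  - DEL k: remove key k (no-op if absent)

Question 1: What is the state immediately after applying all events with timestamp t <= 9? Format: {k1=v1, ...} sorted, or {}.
Apply events with t <= 9 (1 events):
  after event 1 (t=3: INC total by 7): {total=7}

Answer: {total=7}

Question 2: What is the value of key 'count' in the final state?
Track key 'count' through all 8 events:
  event 1 (t=3: INC total by 7): count unchanged
  event 2 (t=12: INC max by 1): count unchanged
  event 3 (t=22: INC max by 9): count unchanged
  event 4 (t=32: SET count = 0): count (absent) -> 0
  event 5 (t=34: DEC count by 9): count 0 -> -9
  event 6 (t=37: INC count by 9): count -9 -> 0
  event 7 (t=41: DEC count by 4): count 0 -> -4
  event 8 (t=44: SET count = 26): count -4 -> 26
Final: count = 26

Answer: 26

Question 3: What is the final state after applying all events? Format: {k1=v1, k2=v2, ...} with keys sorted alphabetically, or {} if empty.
Answer: {count=26, max=10, total=7}

Derivation:
  after event 1 (t=3: INC total by 7): {total=7}
  after event 2 (t=12: INC max by 1): {max=1, total=7}
  after event 3 (t=22: INC max by 9): {max=10, total=7}
  after event 4 (t=32: SET count = 0): {count=0, max=10, total=7}
  after event 5 (t=34: DEC count by 9): {count=-9, max=10, total=7}
  after event 6 (t=37: INC count by 9): {count=0, max=10, total=7}
  after event 7 (t=41: DEC count by 4): {count=-4, max=10, total=7}
  after event 8 (t=44: SET count = 26): {count=26, max=10, total=7}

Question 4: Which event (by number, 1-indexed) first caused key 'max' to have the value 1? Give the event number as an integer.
Answer: 2

Derivation:
Looking for first event where max becomes 1:
  event 2: max (absent) -> 1  <-- first match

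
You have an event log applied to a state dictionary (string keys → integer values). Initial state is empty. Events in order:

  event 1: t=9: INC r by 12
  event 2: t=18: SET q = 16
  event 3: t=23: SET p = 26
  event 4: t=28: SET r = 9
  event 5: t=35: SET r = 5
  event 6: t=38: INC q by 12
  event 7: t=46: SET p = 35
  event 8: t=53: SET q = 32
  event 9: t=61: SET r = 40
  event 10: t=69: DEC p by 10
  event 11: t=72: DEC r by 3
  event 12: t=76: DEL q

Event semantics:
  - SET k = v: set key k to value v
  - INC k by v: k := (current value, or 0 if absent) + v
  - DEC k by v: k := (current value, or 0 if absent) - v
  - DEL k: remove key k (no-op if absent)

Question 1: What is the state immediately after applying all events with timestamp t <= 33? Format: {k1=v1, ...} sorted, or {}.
Apply events with t <= 33 (4 events):
  after event 1 (t=9: INC r by 12): {r=12}
  after event 2 (t=18: SET q = 16): {q=16, r=12}
  after event 3 (t=23: SET p = 26): {p=26, q=16, r=12}
  after event 4 (t=28: SET r = 9): {p=26, q=16, r=9}

Answer: {p=26, q=16, r=9}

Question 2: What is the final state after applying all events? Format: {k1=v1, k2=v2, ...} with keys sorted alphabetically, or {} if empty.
Answer: {p=25, r=37}

Derivation:
  after event 1 (t=9: INC r by 12): {r=12}
  after event 2 (t=18: SET q = 16): {q=16, r=12}
  after event 3 (t=23: SET p = 26): {p=26, q=16, r=12}
  after event 4 (t=28: SET r = 9): {p=26, q=16, r=9}
  after event 5 (t=35: SET r = 5): {p=26, q=16, r=5}
  after event 6 (t=38: INC q by 12): {p=26, q=28, r=5}
  after event 7 (t=46: SET p = 35): {p=35, q=28, r=5}
  after event 8 (t=53: SET q = 32): {p=35, q=32, r=5}
  after event 9 (t=61: SET r = 40): {p=35, q=32, r=40}
  after event 10 (t=69: DEC p by 10): {p=25, q=32, r=40}
  after event 11 (t=72: DEC r by 3): {p=25, q=32, r=37}
  after event 12 (t=76: DEL q): {p=25, r=37}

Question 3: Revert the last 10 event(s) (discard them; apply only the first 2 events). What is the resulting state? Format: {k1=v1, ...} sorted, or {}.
Keep first 2 events (discard last 10):
  after event 1 (t=9: INC r by 12): {r=12}
  after event 2 (t=18: SET q = 16): {q=16, r=12}

Answer: {q=16, r=12}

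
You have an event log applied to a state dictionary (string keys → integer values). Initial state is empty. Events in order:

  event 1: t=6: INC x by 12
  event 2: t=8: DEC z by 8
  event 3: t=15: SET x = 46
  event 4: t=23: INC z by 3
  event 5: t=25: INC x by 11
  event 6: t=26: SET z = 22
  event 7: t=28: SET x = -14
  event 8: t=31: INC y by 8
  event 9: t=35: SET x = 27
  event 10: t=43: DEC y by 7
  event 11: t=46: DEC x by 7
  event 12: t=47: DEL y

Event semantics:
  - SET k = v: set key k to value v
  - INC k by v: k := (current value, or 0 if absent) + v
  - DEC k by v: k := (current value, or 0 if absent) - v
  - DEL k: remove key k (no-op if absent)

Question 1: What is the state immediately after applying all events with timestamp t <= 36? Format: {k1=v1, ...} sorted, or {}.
Answer: {x=27, y=8, z=22}

Derivation:
Apply events with t <= 36 (9 events):
  after event 1 (t=6: INC x by 12): {x=12}
  after event 2 (t=8: DEC z by 8): {x=12, z=-8}
  after event 3 (t=15: SET x = 46): {x=46, z=-8}
  after event 4 (t=23: INC z by 3): {x=46, z=-5}
  after event 5 (t=25: INC x by 11): {x=57, z=-5}
  after event 6 (t=26: SET z = 22): {x=57, z=22}
  after event 7 (t=28: SET x = -14): {x=-14, z=22}
  after event 8 (t=31: INC y by 8): {x=-14, y=8, z=22}
  after event 9 (t=35: SET x = 27): {x=27, y=8, z=22}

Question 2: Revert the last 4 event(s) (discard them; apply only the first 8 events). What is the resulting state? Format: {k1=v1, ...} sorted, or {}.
Keep first 8 events (discard last 4):
  after event 1 (t=6: INC x by 12): {x=12}
  after event 2 (t=8: DEC z by 8): {x=12, z=-8}
  after event 3 (t=15: SET x = 46): {x=46, z=-8}
  after event 4 (t=23: INC z by 3): {x=46, z=-5}
  after event 5 (t=25: INC x by 11): {x=57, z=-5}
  after event 6 (t=26: SET z = 22): {x=57, z=22}
  after event 7 (t=28: SET x = -14): {x=-14, z=22}
  after event 8 (t=31: INC y by 8): {x=-14, y=8, z=22}

Answer: {x=-14, y=8, z=22}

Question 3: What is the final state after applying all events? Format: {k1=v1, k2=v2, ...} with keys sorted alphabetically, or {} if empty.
  after event 1 (t=6: INC x by 12): {x=12}
  after event 2 (t=8: DEC z by 8): {x=12, z=-8}
  after event 3 (t=15: SET x = 46): {x=46, z=-8}
  after event 4 (t=23: INC z by 3): {x=46, z=-5}
  after event 5 (t=25: INC x by 11): {x=57, z=-5}
  after event 6 (t=26: SET z = 22): {x=57, z=22}
  after event 7 (t=28: SET x = -14): {x=-14, z=22}
  after event 8 (t=31: INC y by 8): {x=-14, y=8, z=22}
  after event 9 (t=35: SET x = 27): {x=27, y=8, z=22}
  after event 10 (t=43: DEC y by 7): {x=27, y=1, z=22}
  after event 11 (t=46: DEC x by 7): {x=20, y=1, z=22}
  after event 12 (t=47: DEL y): {x=20, z=22}

Answer: {x=20, z=22}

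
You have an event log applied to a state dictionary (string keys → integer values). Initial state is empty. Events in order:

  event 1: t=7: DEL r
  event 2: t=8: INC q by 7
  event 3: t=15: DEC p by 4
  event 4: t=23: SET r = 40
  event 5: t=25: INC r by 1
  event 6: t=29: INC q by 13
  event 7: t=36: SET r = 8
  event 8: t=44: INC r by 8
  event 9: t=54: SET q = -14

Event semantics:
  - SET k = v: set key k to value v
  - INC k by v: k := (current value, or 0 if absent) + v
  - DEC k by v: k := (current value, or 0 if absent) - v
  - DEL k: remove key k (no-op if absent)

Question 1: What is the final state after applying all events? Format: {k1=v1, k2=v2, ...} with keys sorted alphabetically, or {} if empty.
Answer: {p=-4, q=-14, r=16}

Derivation:
  after event 1 (t=7: DEL r): {}
  after event 2 (t=8: INC q by 7): {q=7}
  after event 3 (t=15: DEC p by 4): {p=-4, q=7}
  after event 4 (t=23: SET r = 40): {p=-4, q=7, r=40}
  after event 5 (t=25: INC r by 1): {p=-4, q=7, r=41}
  after event 6 (t=29: INC q by 13): {p=-4, q=20, r=41}
  after event 7 (t=36: SET r = 8): {p=-4, q=20, r=8}
  after event 8 (t=44: INC r by 8): {p=-4, q=20, r=16}
  after event 9 (t=54: SET q = -14): {p=-4, q=-14, r=16}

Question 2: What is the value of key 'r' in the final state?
Answer: 16

Derivation:
Track key 'r' through all 9 events:
  event 1 (t=7: DEL r): r (absent) -> (absent)
  event 2 (t=8: INC q by 7): r unchanged
  event 3 (t=15: DEC p by 4): r unchanged
  event 4 (t=23: SET r = 40): r (absent) -> 40
  event 5 (t=25: INC r by 1): r 40 -> 41
  event 6 (t=29: INC q by 13): r unchanged
  event 7 (t=36: SET r = 8): r 41 -> 8
  event 8 (t=44: INC r by 8): r 8 -> 16
  event 9 (t=54: SET q = -14): r unchanged
Final: r = 16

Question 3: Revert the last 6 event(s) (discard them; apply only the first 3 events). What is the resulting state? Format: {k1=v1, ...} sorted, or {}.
Answer: {p=-4, q=7}

Derivation:
Keep first 3 events (discard last 6):
  after event 1 (t=7: DEL r): {}
  after event 2 (t=8: INC q by 7): {q=7}
  after event 3 (t=15: DEC p by 4): {p=-4, q=7}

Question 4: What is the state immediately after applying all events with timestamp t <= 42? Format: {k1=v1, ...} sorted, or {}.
Answer: {p=-4, q=20, r=8}

Derivation:
Apply events with t <= 42 (7 events):
  after event 1 (t=7: DEL r): {}
  after event 2 (t=8: INC q by 7): {q=7}
  after event 3 (t=15: DEC p by 4): {p=-4, q=7}
  after event 4 (t=23: SET r = 40): {p=-4, q=7, r=40}
  after event 5 (t=25: INC r by 1): {p=-4, q=7, r=41}
  after event 6 (t=29: INC q by 13): {p=-4, q=20, r=41}
  after event 7 (t=36: SET r = 8): {p=-4, q=20, r=8}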